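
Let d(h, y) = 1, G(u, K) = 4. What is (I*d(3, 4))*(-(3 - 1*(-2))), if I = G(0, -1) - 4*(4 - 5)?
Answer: -40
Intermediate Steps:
I = 8 (I = 4 - 4*(4 - 5) = 4 - 4*(-1) = 4 + 4 = 8)
(I*d(3, 4))*(-(3 - 1*(-2))) = (8*1)*(-(3 - 1*(-2))) = 8*(-(3 + 2)) = 8*(-1*5) = 8*(-5) = -40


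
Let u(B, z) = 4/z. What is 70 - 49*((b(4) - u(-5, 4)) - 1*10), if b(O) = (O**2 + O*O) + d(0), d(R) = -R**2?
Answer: -959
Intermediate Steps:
b(O) = 2*O**2 (b(O) = (O**2 + O*O) - 1*0**2 = (O**2 + O**2) - 1*0 = 2*O**2 + 0 = 2*O**2)
70 - 49*((b(4) - u(-5, 4)) - 1*10) = 70 - 49*((2*4**2 - 4/4) - 1*10) = 70 - 49*((2*16 - 4/4) - 10) = 70 - 49*((32 - 1*1) - 10) = 70 - 49*((32 - 1) - 10) = 70 - 49*(31 - 10) = 70 - 49*21 = 70 - 1029 = -959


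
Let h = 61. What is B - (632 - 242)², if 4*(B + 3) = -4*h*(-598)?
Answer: -115625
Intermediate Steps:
B = 36475 (B = -3 + (-244*(-598))/4 = -3 + (-4*(-36478))/4 = -3 + (¼)*145912 = -3 + 36478 = 36475)
B - (632 - 242)² = 36475 - (632 - 242)² = 36475 - 1*390² = 36475 - 1*152100 = 36475 - 152100 = -115625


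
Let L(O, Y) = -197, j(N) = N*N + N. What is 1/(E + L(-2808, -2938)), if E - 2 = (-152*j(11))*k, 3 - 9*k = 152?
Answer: 3/995927 ≈ 3.0123e-6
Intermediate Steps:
k = -149/9 (k = 1/3 - 1/9*152 = 1/3 - 152/9 = -149/9 ≈ -16.556)
j(N) = N + N**2 (j(N) = N**2 + N = N + N**2)
E = 996518/3 (E = 2 - 1672*(1 + 11)*(-149/9) = 2 - 1672*12*(-149/9) = 2 - 152*132*(-149/9) = 2 - 20064*(-149/9) = 2 + 996512/3 = 996518/3 ≈ 3.3217e+5)
1/(E + L(-2808, -2938)) = 1/(996518/3 - 197) = 1/(995927/3) = 3/995927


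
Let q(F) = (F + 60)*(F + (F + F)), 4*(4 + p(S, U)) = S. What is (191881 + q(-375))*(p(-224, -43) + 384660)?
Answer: 210090057600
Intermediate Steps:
p(S, U) = -4 + S/4
q(F) = 3*F*(60 + F) (q(F) = (60 + F)*(F + 2*F) = (60 + F)*(3*F) = 3*F*(60 + F))
(191881 + q(-375))*(p(-224, -43) + 384660) = (191881 + 3*(-375)*(60 - 375))*((-4 + (¼)*(-224)) + 384660) = (191881 + 3*(-375)*(-315))*((-4 - 56) + 384660) = (191881 + 354375)*(-60 + 384660) = 546256*384600 = 210090057600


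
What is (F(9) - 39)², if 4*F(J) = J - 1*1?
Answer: 1369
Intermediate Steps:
F(J) = -¼ + J/4 (F(J) = (J - 1*1)/4 = (J - 1)/4 = (-1 + J)/4 = -¼ + J/4)
(F(9) - 39)² = ((-¼ + (¼)*9) - 39)² = ((-¼ + 9/4) - 39)² = (2 - 39)² = (-37)² = 1369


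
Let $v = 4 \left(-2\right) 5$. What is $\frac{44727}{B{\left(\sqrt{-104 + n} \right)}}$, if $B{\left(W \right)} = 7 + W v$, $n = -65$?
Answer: $\frac{313089}{270449} + \frac{23258040 i}{270449} \approx 1.1577 + 85.998 i$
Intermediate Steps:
$v = -40$ ($v = \left(-8\right) 5 = -40$)
$B{\left(W \right)} = 7 - 40 W$ ($B{\left(W \right)} = 7 + W \left(-40\right) = 7 - 40 W$)
$\frac{44727}{B{\left(\sqrt{-104 + n} \right)}} = \frac{44727}{7 - 40 \sqrt{-104 - 65}} = \frac{44727}{7 - 40 \sqrt{-169}} = \frac{44727}{7 - 40 \cdot 13 i} = \frac{44727}{7 - 520 i} = 44727 \frac{7 + 520 i}{270449} = \frac{44727 \left(7 + 520 i\right)}{270449}$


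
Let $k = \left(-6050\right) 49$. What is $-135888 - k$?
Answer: $160562$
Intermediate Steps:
$k = -296450$
$-135888 - k = -135888 - -296450 = -135888 + 296450 = 160562$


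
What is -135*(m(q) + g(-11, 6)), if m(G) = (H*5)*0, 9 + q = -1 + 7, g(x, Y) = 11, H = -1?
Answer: -1485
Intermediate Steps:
q = -3 (q = -9 + (-1 + 7) = -9 + 6 = -3)
m(G) = 0 (m(G) = -1*5*0 = -5*0 = 0)
-135*(m(q) + g(-11, 6)) = -135*(0 + 11) = -135*11 = -1485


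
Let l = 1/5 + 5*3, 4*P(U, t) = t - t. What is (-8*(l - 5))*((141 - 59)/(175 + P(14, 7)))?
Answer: -33456/875 ≈ -38.235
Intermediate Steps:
P(U, t) = 0 (P(U, t) = (t - t)/4 = (¼)*0 = 0)
l = 76/5 (l = ⅕ + 15 = 76/5 ≈ 15.200)
(-8*(l - 5))*((141 - 59)/(175 + P(14, 7))) = (-8*(76/5 - 5))*((141 - 59)/(175 + 0)) = (-8*51/5)*(82/175) = -33456/(5*175) = -408/5*82/175 = -33456/875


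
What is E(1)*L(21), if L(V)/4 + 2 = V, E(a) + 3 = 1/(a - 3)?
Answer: -266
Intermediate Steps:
E(a) = -3 + 1/(-3 + a) (E(a) = -3 + 1/(a - 3) = -3 + 1/(-3 + a))
L(V) = -8 + 4*V
E(1)*L(21) = ((10 - 3*1)/(-3 + 1))*(-8 + 4*21) = ((10 - 3)/(-2))*(-8 + 84) = -½*7*76 = -7/2*76 = -266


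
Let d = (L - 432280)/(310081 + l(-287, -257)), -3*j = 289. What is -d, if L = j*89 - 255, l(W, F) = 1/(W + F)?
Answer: 719889344/506052189 ≈ 1.4226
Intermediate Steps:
j = -289/3 (j = -⅓*289 = -289/3 ≈ -96.333)
l(W, F) = 1/(F + W)
L = -26486/3 (L = -289/3*89 - 255 = -25721/3 - 255 = -26486/3 ≈ -8828.7)
d = -719889344/506052189 (d = (-26486/3 - 432280)/(310081 + 1/(-257 - 287)) = -1323326/(3*(310081 + 1/(-544))) = -1323326/(3*(310081 - 1/544)) = -1323326/(3*168684063/544) = -1323326/3*544/168684063 = -719889344/506052189 ≈ -1.4226)
-d = -1*(-719889344/506052189) = 719889344/506052189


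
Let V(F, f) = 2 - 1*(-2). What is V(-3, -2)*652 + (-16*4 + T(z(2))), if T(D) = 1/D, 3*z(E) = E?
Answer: 5091/2 ≈ 2545.5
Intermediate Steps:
V(F, f) = 4 (V(F, f) = 2 + 2 = 4)
z(E) = E/3
T(D) = 1/D
V(-3, -2)*652 + (-16*4 + T(z(2))) = 4*652 + (-16*4 + 1/((⅓)*2)) = 2608 + (-64 + 1/(⅔)) = 2608 + (-64 + 3/2) = 2608 - 125/2 = 5091/2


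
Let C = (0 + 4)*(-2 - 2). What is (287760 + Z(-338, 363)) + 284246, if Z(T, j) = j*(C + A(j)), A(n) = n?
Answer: 697967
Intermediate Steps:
C = -16 (C = 4*(-4) = -16)
Z(T, j) = j*(-16 + j)
(287760 + Z(-338, 363)) + 284246 = (287760 + 363*(-16 + 363)) + 284246 = (287760 + 363*347) + 284246 = (287760 + 125961) + 284246 = 413721 + 284246 = 697967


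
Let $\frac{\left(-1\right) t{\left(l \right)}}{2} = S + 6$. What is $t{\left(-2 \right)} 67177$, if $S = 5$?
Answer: $-1477894$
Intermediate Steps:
$t{\left(l \right)} = -22$ ($t{\left(l \right)} = - 2 \left(5 + 6\right) = \left(-2\right) 11 = -22$)
$t{\left(-2 \right)} 67177 = \left(-22\right) 67177 = -1477894$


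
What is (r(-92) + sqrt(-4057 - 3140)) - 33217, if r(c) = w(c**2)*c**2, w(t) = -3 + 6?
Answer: -7825 + I*sqrt(7197) ≈ -7825.0 + 84.835*I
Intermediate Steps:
w(t) = 3
r(c) = 3*c**2
(r(-92) + sqrt(-4057 - 3140)) - 33217 = (3*(-92)**2 + sqrt(-4057 - 3140)) - 33217 = (3*8464 + sqrt(-7197)) - 33217 = (25392 + I*sqrt(7197)) - 33217 = -7825 + I*sqrt(7197)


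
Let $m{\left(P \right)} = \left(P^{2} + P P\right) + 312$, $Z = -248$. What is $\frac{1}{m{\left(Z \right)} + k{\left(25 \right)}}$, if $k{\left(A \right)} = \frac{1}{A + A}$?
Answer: $\frac{50}{6166001} \approx 8.109 \cdot 10^{-6}$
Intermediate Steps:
$k{\left(A \right)} = \frac{1}{2 A}$
$m{\left(P \right)} = 312 + 2 P^{2}$ ($m{\left(P \right)} = \left(P^{2} + P^{2}\right) + 312 = 2 P^{2} + 312 = 312 + 2 P^{2}$)
$\frac{1}{m{\left(Z \right)} + k{\left(25 \right)}} = \frac{1}{\left(312 + 2 \left(-248\right)^{2}\right) + \frac{1}{2 \cdot 25}} = \frac{1}{\left(312 + 2 \cdot 61504\right) + \frac{1}{2} \cdot \frac{1}{25}} = \frac{1}{\left(312 + 123008\right) + \frac{1}{50}} = \frac{1}{123320 + \frac{1}{50}} = \frac{1}{\frac{6166001}{50}} = \frac{50}{6166001}$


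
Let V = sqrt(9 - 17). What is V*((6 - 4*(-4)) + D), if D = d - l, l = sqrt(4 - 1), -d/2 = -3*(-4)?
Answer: 2*I*sqrt(2)*(-2 - sqrt(3)) ≈ -10.556*I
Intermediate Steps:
d = -24 (d = -(-6)*(-4) = -2*12 = -24)
l = sqrt(3) ≈ 1.7320
D = -24 - sqrt(3) ≈ -25.732
V = 2*I*sqrt(2) (V = sqrt(-8) = 2*I*sqrt(2) ≈ 2.8284*I)
V*((6 - 4*(-4)) + D) = (2*I*sqrt(2))*((6 - 4*(-4)) + (-24 - sqrt(3))) = (2*I*sqrt(2))*((6 + 16) + (-24 - sqrt(3))) = (2*I*sqrt(2))*(22 + (-24 - sqrt(3))) = (2*I*sqrt(2))*(-2 - sqrt(3)) = 2*I*sqrt(2)*(-2 - sqrt(3))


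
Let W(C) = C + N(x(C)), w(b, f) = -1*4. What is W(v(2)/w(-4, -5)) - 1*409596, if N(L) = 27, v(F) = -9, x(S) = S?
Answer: -1638267/4 ≈ -4.0957e+5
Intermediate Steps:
w(b, f) = -4
W(C) = 27 + C (W(C) = C + 27 = 27 + C)
W(v(2)/w(-4, -5)) - 1*409596 = (27 - 9/(-4)) - 1*409596 = (27 - 9*(-¼)) - 409596 = (27 + 9/4) - 409596 = 117/4 - 409596 = -1638267/4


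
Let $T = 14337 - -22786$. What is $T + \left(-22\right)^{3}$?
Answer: $26475$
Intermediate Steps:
$T = 37123$ ($T = 14337 + 22786 = 37123$)
$T + \left(-22\right)^{3} = 37123 + \left(-22\right)^{3} = 37123 - 10648 = 26475$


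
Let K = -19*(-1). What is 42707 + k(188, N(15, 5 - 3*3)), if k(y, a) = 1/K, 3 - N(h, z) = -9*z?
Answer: 811434/19 ≈ 42707.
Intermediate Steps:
N(h, z) = 3 + 9*z (N(h, z) = 3 - (-9)*z = 3 + 9*z)
K = 19
k(y, a) = 1/19
42707 + k(188, N(15, 5 - 3*3)) = 42707 + 1/19 = 811434/19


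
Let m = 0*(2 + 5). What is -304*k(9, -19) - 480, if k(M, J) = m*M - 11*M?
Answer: 29616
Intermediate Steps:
m = 0 (m = 0*7 = 0)
k(M, J) = -11*M (k(M, J) = 0*M - 11*M = 0 - 11*M = -11*M)
-304*k(9, -19) - 480 = -(-3344)*9 - 480 = -304*(-99) - 480 = 30096 - 480 = 29616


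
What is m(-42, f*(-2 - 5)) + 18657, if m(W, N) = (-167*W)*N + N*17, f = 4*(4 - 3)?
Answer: -178211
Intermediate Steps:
f = 4 (f = 4*1 = 4)
m(W, N) = 17*N - 167*N*W (m(W, N) = -167*N*W + 17*N = 17*N - 167*N*W)
m(-42, f*(-2 - 5)) + 18657 = (4*(-2 - 5))*(17 - 167*(-42)) + 18657 = (4*(-7))*(17 + 7014) + 18657 = -28*7031 + 18657 = -196868 + 18657 = -178211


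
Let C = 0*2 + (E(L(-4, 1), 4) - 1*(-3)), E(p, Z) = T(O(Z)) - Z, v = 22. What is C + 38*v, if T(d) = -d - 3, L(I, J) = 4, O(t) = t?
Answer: 828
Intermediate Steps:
T(d) = -3 - d
E(p, Z) = -3 - 2*Z (E(p, Z) = (-3 - Z) - Z = -3 - 2*Z)
C = -8 (C = 0*2 + ((-3 - 2*4) - 1*(-3)) = 0 + ((-3 - 8) + 3) = 0 + (-11 + 3) = 0 - 8 = -8)
C + 38*v = -8 + 38*22 = -8 + 836 = 828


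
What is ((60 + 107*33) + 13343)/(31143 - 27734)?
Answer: 16934/3409 ≈ 4.9674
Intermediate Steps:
((60 + 107*33) + 13343)/(31143 - 27734) = ((60 + 3531) + 13343)/3409 = (3591 + 13343)*(1/3409) = 16934*(1/3409) = 16934/3409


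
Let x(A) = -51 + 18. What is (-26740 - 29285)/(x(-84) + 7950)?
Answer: -18675/2639 ≈ -7.0765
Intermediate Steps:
x(A) = -33
(-26740 - 29285)/(x(-84) + 7950) = (-26740 - 29285)/(-33 + 7950) = -56025/7917 = -56025*1/7917 = -18675/2639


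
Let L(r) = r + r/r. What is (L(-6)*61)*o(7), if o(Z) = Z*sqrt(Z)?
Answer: -2135*sqrt(7) ≈ -5648.7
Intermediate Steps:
o(Z) = Z**(3/2)
L(r) = 1 + r (L(r) = r + 1 = 1 + r)
(L(-6)*61)*o(7) = ((1 - 6)*61)*7**(3/2) = (-5*61)*(7*sqrt(7)) = -2135*sqrt(7)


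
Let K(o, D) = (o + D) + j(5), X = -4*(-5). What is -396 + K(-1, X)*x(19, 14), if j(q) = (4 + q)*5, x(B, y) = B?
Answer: 820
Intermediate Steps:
X = 20
j(q) = 20 + 5*q
K(o, D) = 45 + D + o (K(o, D) = (o + D) + (20 + 5*5) = (D + o) + (20 + 25) = (D + o) + 45 = 45 + D + o)
-396 + K(-1, X)*x(19, 14) = -396 + (45 + 20 - 1)*19 = -396 + 64*19 = -396 + 1216 = 820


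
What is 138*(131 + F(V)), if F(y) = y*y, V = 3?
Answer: 19320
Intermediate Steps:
F(y) = y**2
138*(131 + F(V)) = 138*(131 + 3**2) = 138*(131 + 9) = 138*140 = 19320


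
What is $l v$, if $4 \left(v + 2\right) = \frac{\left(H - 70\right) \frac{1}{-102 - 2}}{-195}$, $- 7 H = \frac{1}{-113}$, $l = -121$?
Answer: $\frac{15534852289}{64165920} \approx 242.1$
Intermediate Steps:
$H = \frac{1}{791}$ ($H = - \frac{1}{7 \left(-113\right)} = \left(- \frac{1}{7}\right) \left(- \frac{1}{113}\right) = \frac{1}{791} \approx 0.0012642$)
$v = - \frac{128387209}{64165920}$ ($v = -2 + \frac{\frac{\frac{1}{791} - 70}{-102 - 2} \frac{1}{-195}}{4} = -2 + \frac{- \frac{55369}{791 \left(-104\right)} \left(- \frac{1}{195}\right)}{4} = -2 + \frac{\left(- \frac{55369}{791}\right) \left(- \frac{1}{104}\right) \left(- \frac{1}{195}\right)}{4} = -2 + \frac{\frac{55369}{82264} \left(- \frac{1}{195}\right)}{4} = -2 + \frac{1}{4} \left(- \frac{55369}{16041480}\right) = -2 - \frac{55369}{64165920} = - \frac{128387209}{64165920} \approx -2.0009$)
$l v = \left(-121\right) \left(- \frac{128387209}{64165920}\right) = \frac{15534852289}{64165920}$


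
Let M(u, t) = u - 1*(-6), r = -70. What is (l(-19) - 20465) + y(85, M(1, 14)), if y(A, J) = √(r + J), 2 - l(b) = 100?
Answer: -20563 + 3*I*√7 ≈ -20563.0 + 7.9373*I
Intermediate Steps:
l(b) = -98 (l(b) = 2 - 1*100 = 2 - 100 = -98)
M(u, t) = 6 + u (M(u, t) = u + 6 = 6 + u)
y(A, J) = √(-70 + J)
(l(-19) - 20465) + y(85, M(1, 14)) = (-98 - 20465) + √(-70 + (6 + 1)) = -20563 + √(-70 + 7) = -20563 + √(-63) = -20563 + 3*I*√7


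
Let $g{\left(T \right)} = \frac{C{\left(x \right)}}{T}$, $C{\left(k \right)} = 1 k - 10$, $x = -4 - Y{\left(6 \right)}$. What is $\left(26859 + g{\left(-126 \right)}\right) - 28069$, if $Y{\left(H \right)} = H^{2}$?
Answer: $- \frac{76205}{63} \approx -1209.6$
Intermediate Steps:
$x = -40$ ($x = -4 - 6^{2} = -4 - 36 = -40$)
$C{\left(k \right)} = -10 + k$ ($C{\left(k \right)} = k - 10 = -10 + k$)
$g{\left(T \right)} = - \frac{50}{T}$ ($g{\left(T \right)} = \frac{-10 - 40}{T} = - \frac{50}{T}$)
$\left(26859 + g{\left(-126 \right)}\right) - 28069 = \left(26859 - \frac{50}{-126}\right) - 28069 = \left(26859 - - \frac{25}{63}\right) - 28069 = \left(26859 + \frac{25}{63}\right) - 28069 = \frac{1692142}{63} - 28069 = - \frac{76205}{63}$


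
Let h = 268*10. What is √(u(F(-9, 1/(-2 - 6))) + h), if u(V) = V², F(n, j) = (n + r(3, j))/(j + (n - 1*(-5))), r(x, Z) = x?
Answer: 2*√81134/11 ≈ 51.789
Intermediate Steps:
F(n, j) = (3 + n)/(5 + j + n) (F(n, j) = (n + 3)/(j + (n - 1*(-5))) = (3 + n)/(j + (n + 5)) = (3 + n)/(j + (5 + n)) = (3 + n)/(5 + j + n))
h = 2680
√(u(F(-9, 1/(-2 - 6))) + h) = √(((3 - 9)/(5 + 1/(-2 - 6) - 9))² + 2680) = √((-6/(5 + 1/(-8) - 9))² + 2680) = √((-6/(5 - ⅛ - 9))² + 2680) = √((-6/(-33/8))² + 2680) = √((-8/33*(-6))² + 2680) = √((16/11)² + 2680) = √(256/121 + 2680) = √(324536/121) = 2*√81134/11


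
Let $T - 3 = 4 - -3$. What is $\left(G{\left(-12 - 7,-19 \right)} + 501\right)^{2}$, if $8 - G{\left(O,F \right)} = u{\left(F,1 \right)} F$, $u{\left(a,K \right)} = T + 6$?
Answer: $660969$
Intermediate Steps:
$T = 10$ ($T = 3 + \left(4 - -3\right) = 3 + \left(4 + 3\right) = 3 + 7 = 10$)
$u{\left(a,K \right)} = 16$ ($u{\left(a,K \right)} = 10 + 6 = 16$)
$G{\left(O,F \right)} = 8 - 16 F$
$\left(G{\left(-12 - 7,-19 \right)} + 501\right)^{2} = \left(\left(8 - -304\right) + 501\right)^{2} = \left(\left(8 + 304\right) + 501\right)^{2} = \left(312 + 501\right)^{2} = 813^{2} = 660969$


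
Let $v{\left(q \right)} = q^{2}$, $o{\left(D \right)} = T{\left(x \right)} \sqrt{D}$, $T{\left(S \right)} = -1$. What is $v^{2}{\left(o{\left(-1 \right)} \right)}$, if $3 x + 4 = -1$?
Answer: $1$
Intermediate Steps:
$x = - \frac{5}{3}$ ($x = - \frac{4}{3} + \frac{1}{3} \left(-1\right) = - \frac{4}{3} - \frac{1}{3} = - \frac{5}{3} \approx -1.6667$)
$o{\left(D \right)} = - \sqrt{D}$
$v^{2}{\left(o{\left(-1 \right)} \right)} = \left(\left(- \sqrt{-1}\right)^{2}\right)^{2} = \left(\left(- i\right)^{2}\right)^{2} = \left(-1\right)^{2} = 1$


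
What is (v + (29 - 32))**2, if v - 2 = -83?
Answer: 7056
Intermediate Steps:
v = -81 (v = 2 - 83 = -81)
(v + (29 - 32))**2 = (-81 + (29 - 32))**2 = (-81 - 3)**2 = (-84)**2 = 7056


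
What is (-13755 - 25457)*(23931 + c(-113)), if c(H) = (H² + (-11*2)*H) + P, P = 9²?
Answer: -1539737604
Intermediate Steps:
P = 81
c(H) = 81 + H² - 22*H (c(H) = (H² + (-11*2)*H) + 81 = (H² - 22*H) + 81 = 81 + H² - 22*H)
(-13755 - 25457)*(23931 + c(-113)) = (-13755 - 25457)*(23931 + (81 + (-113)² - 22*(-113))) = -39212*(23931 + (81 + 12769 + 2486)) = -39212*(23931 + 15336) = -39212*39267 = -1539737604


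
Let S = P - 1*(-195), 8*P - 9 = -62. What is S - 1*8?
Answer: 1443/8 ≈ 180.38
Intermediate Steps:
P = -53/8 (P = 9/8 + (⅛)*(-62) = 9/8 - 31/4 = -53/8 ≈ -6.6250)
S = 1507/8 (S = -53/8 - 1*(-195) = -53/8 + 195 = 1507/8 ≈ 188.38)
S - 1*8 = 1507/8 - 1*8 = 1507/8 - 8 = 1443/8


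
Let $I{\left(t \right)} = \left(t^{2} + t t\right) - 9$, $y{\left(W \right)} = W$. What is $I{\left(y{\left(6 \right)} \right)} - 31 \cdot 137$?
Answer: $-4184$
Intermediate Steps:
$I{\left(t \right)} = -9 + 2 t^{2}$ ($I{\left(t \right)} = \left(t^{2} + t^{2}\right) - 9 = 2 t^{2} - 9 = -9 + 2 t^{2}$)
$I{\left(y{\left(6 \right)} \right)} - 31 \cdot 137 = \left(-9 + 2 \cdot 6^{2}\right) - 31 \cdot 137 = \left(-9 + 2 \cdot 36\right) - 4247 = \left(-9 + 72\right) - 4247 = 63 - 4247 = -4184$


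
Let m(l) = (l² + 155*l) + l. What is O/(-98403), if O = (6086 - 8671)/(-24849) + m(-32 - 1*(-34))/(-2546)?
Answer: 57767/282978195921 ≈ 2.0414e-7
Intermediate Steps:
m(l) = l² + 156*l
O = -57767/2875707 (O = (6086 - 8671)/(-24849) + ((-32 - 1*(-34))*(156 + (-32 - 1*(-34))))/(-2546) = -2585*(-1/24849) + ((-32 + 34)*(156 + (-32 + 34)))*(-1/2546) = 235/2259 + (2*(156 + 2))*(-1/2546) = 235/2259 + (2*158)*(-1/2546) = 235/2259 + 316*(-1/2546) = 235/2259 - 158/1273 = -57767/2875707 ≈ -0.020088)
O/(-98403) = -57767/2875707/(-98403) = -57767/2875707*(-1/98403) = 57767/282978195921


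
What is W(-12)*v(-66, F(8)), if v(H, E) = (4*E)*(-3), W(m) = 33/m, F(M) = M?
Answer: 264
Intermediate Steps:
v(H, E) = -12*E
W(-12)*v(-66, F(8)) = (33/(-12))*(-12*8) = (33*(-1/12))*(-96) = -11/4*(-96) = 264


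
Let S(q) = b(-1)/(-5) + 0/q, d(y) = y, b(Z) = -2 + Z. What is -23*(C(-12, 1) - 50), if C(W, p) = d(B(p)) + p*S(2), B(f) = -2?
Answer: 5911/5 ≈ 1182.2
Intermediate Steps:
S(q) = ⅗ (S(q) = (-2 - 1)/(-5) + 0/q = -3*(-⅕) + 0 = ⅗ + 0 = ⅗)
C(W, p) = -2 + 3*p/5 (C(W, p) = -2 + p*(⅗) = -2 + 3*p/5)
-23*(C(-12, 1) - 50) = -23*((-2 + (⅗)*1) - 50) = -23*((-2 + ⅗) - 50) = -23*(-7/5 - 50) = -23*(-257/5) = 5911/5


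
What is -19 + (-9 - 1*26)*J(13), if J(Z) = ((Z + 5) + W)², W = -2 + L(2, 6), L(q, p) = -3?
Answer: -5934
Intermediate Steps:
W = -5 (W = -2 - 3 = -5)
J(Z) = Z² (J(Z) = ((Z + 5) - 5)² = ((5 + Z) - 5)² = Z²)
-19 + (-9 - 1*26)*J(13) = -19 + (-9 - 1*26)*13² = -19 + (-9 - 26)*169 = -19 - 35*169 = -19 - 5915 = -5934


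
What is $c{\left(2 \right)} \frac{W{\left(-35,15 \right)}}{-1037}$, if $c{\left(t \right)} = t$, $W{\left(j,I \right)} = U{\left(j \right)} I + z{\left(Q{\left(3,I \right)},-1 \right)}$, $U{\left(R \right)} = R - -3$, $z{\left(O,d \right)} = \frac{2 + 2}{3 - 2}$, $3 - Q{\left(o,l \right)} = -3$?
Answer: $\frac{56}{61} \approx 0.91803$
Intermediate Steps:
$Q{\left(o,l \right)} = 6$ ($Q{\left(o,l \right)} = 3 - -3 = 3 + 3 = 6$)
$z{\left(O,d \right)} = 4$ ($z{\left(O,d \right)} = \frac{4}{1} = 4 \cdot 1 = 4$)
$U{\left(R \right)} = 3 + R$ ($U{\left(R \right)} = R + 3 = 3 + R$)
$W{\left(j,I \right)} = 4 + I \left(3 + j\right)$ ($W{\left(j,I \right)} = \left(3 + j\right) I + 4 = I \left(3 + j\right) + 4 = 4 + I \left(3 + j\right)$)
$c{\left(2 \right)} \frac{W{\left(-35,15 \right)}}{-1037} = 2 \frac{4 + 15 \left(3 - 35\right)}{-1037} = 2 \left(4 + 15 \left(-32\right)\right) \left(- \frac{1}{1037}\right) = 2 \left(4 - 480\right) \left(- \frac{1}{1037}\right) = 2 \left(\left(-476\right) \left(- \frac{1}{1037}\right)\right) = 2 \cdot \frac{28}{61} = \frac{56}{61}$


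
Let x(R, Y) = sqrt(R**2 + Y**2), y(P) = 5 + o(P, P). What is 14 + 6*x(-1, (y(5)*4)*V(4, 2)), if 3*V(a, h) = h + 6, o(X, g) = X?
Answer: 14 + 2*sqrt(102409) ≈ 654.03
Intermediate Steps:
V(a, h) = 2 + h/3 (V(a, h) = (h + 6)/3 = (6 + h)/3 = 2 + h/3)
y(P) = 5 + P
14 + 6*x(-1, (y(5)*4)*V(4, 2)) = 14 + 6*sqrt((-1)**2 + (((5 + 5)*4)*(2 + (1/3)*2))**2) = 14 + 6*sqrt(1 + ((10*4)*(2 + 2/3))**2) = 14 + 6*sqrt(1 + (40*(8/3))**2) = 14 + 6*sqrt(1 + (320/3)**2) = 14 + 6*sqrt(1 + 102400/9) = 14 + 6*sqrt(102409/9) = 14 + 6*(sqrt(102409)/3) = 14 + 2*sqrt(102409)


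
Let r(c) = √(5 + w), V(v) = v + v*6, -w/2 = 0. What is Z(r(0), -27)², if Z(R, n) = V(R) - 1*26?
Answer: 921 - 364*√5 ≈ 107.07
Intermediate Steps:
w = 0 (w = -2*0 = 0)
V(v) = 7*v (V(v) = v + 6*v = 7*v)
r(c) = √5 (r(c) = √(5 + 0) = √5)
Z(R, n) = -26 + 7*R (Z(R, n) = 7*R - 1*26 = 7*R - 26 = -26 + 7*R)
Z(r(0), -27)² = (-26 + 7*√5)²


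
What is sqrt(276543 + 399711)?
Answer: sqrt(676254) ≈ 822.35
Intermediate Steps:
sqrt(276543 + 399711) = sqrt(676254)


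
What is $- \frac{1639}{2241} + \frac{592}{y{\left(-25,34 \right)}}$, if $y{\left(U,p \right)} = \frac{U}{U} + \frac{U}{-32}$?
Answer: $\frac{14120027}{42579} \approx 331.62$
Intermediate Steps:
$y{\left(U,p \right)} = 1 - \frac{U}{32}$ ($y{\left(U,p \right)} = 1 + U \left(- \frac{1}{32}\right) = 1 - \frac{U}{32}$)
$- \frac{1639}{2241} + \frac{592}{y{\left(-25,34 \right)}} = - \frac{1639}{2241} + \frac{592}{1 - - \frac{25}{32}} = \left(-1639\right) \frac{1}{2241} + \frac{592}{1 + \frac{25}{32}} = - \frac{1639}{2241} + \frac{592}{\frac{57}{32}} = - \frac{1639}{2241} + 592 \cdot \frac{32}{57} = - \frac{1639}{2241} + \frac{18944}{57} = \frac{14120027}{42579}$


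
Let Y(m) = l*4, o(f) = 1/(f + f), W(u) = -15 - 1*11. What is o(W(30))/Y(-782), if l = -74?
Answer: 1/15392 ≈ 6.4969e-5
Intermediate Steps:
W(u) = -26 (W(u) = -15 - 11 = -26)
o(f) = 1/(2*f)
Y(m) = -296 (Y(m) = -74*4 = -296)
o(W(30))/Y(-782) = ((1/2)/(-26))/(-296) = ((1/2)*(-1/26))*(-1/296) = -1/52*(-1/296) = 1/15392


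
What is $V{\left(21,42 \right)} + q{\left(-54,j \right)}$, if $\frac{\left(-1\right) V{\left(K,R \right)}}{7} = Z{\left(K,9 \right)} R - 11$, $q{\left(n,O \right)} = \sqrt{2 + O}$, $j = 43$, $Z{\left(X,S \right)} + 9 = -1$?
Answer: $3017 + 3 \sqrt{5} \approx 3023.7$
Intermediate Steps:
$Z{\left(X,S \right)} = -10$ ($Z{\left(X,S \right)} = -9 - 1 = -10$)
$V{\left(K,R \right)} = 77 + 70 R$ ($V{\left(K,R \right)} = - 7 \left(- 10 R - 11\right) = - 7 \left(-11 - 10 R\right) = 77 + 70 R$)
$V{\left(21,42 \right)} + q{\left(-54,j \right)} = \left(77 + 70 \cdot 42\right) + \sqrt{2 + 43} = \left(77 + 2940\right) + \sqrt{45} = 3017 + 3 \sqrt{5}$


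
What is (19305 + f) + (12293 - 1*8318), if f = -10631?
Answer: 12649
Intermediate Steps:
(19305 + f) + (12293 - 1*8318) = (19305 - 10631) + (12293 - 1*8318) = 8674 + (12293 - 8318) = 8674 + 3975 = 12649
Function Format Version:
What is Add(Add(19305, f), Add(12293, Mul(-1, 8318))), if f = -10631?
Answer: 12649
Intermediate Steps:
Add(Add(19305, f), Add(12293, Mul(-1, 8318))) = Add(Add(19305, -10631), Add(12293, Mul(-1, 8318))) = Add(8674, Add(12293, -8318)) = Add(8674, 3975) = 12649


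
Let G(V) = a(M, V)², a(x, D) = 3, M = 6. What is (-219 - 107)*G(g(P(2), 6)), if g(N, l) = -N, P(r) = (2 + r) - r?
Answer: -2934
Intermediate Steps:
P(r) = 2
G(V) = 9 (G(V) = 3² = 9)
(-219 - 107)*G(g(P(2), 6)) = (-219 - 107)*9 = -326*9 = -2934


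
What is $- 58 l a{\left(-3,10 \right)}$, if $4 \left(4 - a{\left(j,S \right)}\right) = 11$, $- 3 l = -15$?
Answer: $- \frac{725}{2} \approx -362.5$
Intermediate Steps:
$l = 5$ ($l = \left(- \frac{1}{3}\right) \left(-15\right) = 5$)
$a{\left(j,S \right)} = \frac{5}{4}$ ($a{\left(j,S \right)} = 4 - \frac{11}{4} = \frac{5}{4}$)
$- 58 l a{\left(-3,10 \right)} = \left(-58\right) 5 \cdot \frac{5}{4} = \left(-290\right) \frac{5}{4} = - \frac{725}{2}$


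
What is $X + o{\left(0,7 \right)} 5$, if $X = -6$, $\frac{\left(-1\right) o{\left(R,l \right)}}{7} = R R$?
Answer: $-6$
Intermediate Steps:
$o{\left(R,l \right)} = - 7 R^{2}$ ($o{\left(R,l \right)} = - 7 R R = - 7 R^{2}$)
$X + o{\left(0,7 \right)} 5 = -6 + - 7 \cdot 0^{2} \cdot 5 = -6 + \left(-7\right) 0 \cdot 5 = -6 + 0 \cdot 5 = -6 + 0 = -6$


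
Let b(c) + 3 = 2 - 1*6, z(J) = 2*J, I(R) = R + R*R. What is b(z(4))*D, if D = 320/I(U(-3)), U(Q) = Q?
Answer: -1120/3 ≈ -373.33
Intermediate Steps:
I(R) = R + R**2
b(c) = -7 (b(c) = -3 + (2 - 1*6) = -3 + (2 - 6) = -3 - 4 = -7)
D = 160/3 (D = 320/((-3*(1 - 3))) = 320/((-3*(-2))) = 320/6 = 320*(1/6) = 160/3 ≈ 53.333)
b(z(4))*D = -7*160/3 = -1120/3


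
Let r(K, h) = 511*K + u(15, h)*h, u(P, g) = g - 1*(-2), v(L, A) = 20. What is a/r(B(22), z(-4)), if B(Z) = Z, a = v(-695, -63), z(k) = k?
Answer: 2/1125 ≈ 0.0017778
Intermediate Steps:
a = 20
u(P, g) = 2 + g (u(P, g) = g + 2 = 2 + g)
r(K, h) = 511*K + h*(2 + h) (r(K, h) = 511*K + (2 + h)*h = 511*K + h*(2 + h))
a/r(B(22), z(-4)) = 20/(511*22 - 4*(2 - 4)) = 20/(11242 - 4*(-2)) = 20/(11242 + 8) = 20/11250 = 20*(1/11250) = 2/1125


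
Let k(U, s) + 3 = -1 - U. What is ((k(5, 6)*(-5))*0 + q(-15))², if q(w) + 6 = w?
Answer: 441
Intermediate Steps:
q(w) = -6 + w
k(U, s) = -4 - U (k(U, s) = -3 + (-1 - U) = -4 - U)
((k(5, 6)*(-5))*0 + q(-15))² = (((-4 - 1*5)*(-5))*0 + (-6 - 15))² = (((-4 - 5)*(-5))*0 - 21)² = (-9*(-5)*0 - 21)² = (45*0 - 21)² = (0 - 21)² = (-21)² = 441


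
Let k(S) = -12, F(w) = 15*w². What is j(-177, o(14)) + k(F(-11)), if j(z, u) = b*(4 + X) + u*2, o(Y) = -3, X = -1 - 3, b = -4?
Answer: -18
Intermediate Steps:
X = -4
j(z, u) = 2*u (j(z, u) = -4*(4 - 4) + u*2 = -4*0 + 2*u = 0 + 2*u = 2*u)
j(-177, o(14)) + k(F(-11)) = 2*(-3) - 12 = -6 - 12 = -18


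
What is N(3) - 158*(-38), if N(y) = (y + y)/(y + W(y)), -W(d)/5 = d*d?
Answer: 42027/7 ≈ 6003.9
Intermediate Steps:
W(d) = -5*d² (W(d) = -5*d*d = -5*d²)
N(y) = 2*y/(y - 5*y²) (N(y) = (y + y)/(y - 5*y²) = (2*y)/(y - 5*y²) = 2*y/(y - 5*y²))
N(3) - 158*(-38) = -2/(-1 + 5*3) - 158*(-38) = -2/(-1 + 15) + 6004 = -2/14 + 6004 = -2*1/14 + 6004 = -⅐ + 6004 = 42027/7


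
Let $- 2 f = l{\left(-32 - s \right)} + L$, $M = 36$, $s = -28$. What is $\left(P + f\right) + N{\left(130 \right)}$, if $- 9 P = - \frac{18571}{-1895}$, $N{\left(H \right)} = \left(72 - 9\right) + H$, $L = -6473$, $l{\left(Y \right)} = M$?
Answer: $\frac{306937}{90} \approx 3410.4$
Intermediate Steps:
$l{\left(Y \right)} = 36$
$N{\left(H \right)} = 63 + H$
$P = - \frac{49}{45}$ ($P = - \frac{\left(-18571\right) \frac{1}{-1895}}{9} = - \frac{\left(-18571\right) \left(- \frac{1}{1895}\right)}{9} = \left(- \frac{1}{9}\right) \frac{49}{5} = - \frac{49}{45} \approx -1.0889$)
$f = \frac{6437}{2}$ ($f = - \frac{36 - 6473}{2} = \left(- \frac{1}{2}\right) \left(-6437\right) = \frac{6437}{2} \approx 3218.5$)
$\left(P + f\right) + N{\left(130 \right)} = \left(- \frac{49}{45} + \frac{6437}{2}\right) + \left(63 + 130\right) = \frac{289567}{90} + 193 = \frac{306937}{90}$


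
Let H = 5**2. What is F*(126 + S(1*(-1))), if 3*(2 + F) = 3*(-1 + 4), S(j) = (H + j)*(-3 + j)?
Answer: 30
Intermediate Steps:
H = 25
S(j) = (-3 + j)*(25 + j) (S(j) = (25 + j)*(-3 + j) = (-3 + j)*(25 + j))
F = 1 (F = -2 + (3*(-1 + 4))/3 = -2 + (3*3)/3 = -2 + (1/3)*9 = -2 + 3 = 1)
F*(126 + S(1*(-1))) = 1*(126 + (-75 + (1*(-1))**2 + 22*(1*(-1)))) = 1*(126 + (-75 + (-1)**2 + 22*(-1))) = 1*(126 + (-75 + 1 - 22)) = 1*(126 - 96) = 1*30 = 30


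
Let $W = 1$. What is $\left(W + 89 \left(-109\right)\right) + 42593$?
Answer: $32893$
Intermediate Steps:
$\left(W + 89 \left(-109\right)\right) + 42593 = \left(1 + 89 \left(-109\right)\right) + 42593 = \left(1 - 9701\right) + 42593 = -9700 + 42593 = 32893$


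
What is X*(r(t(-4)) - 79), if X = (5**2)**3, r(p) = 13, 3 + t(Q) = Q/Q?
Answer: -1031250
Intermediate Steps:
t(Q) = -2 (t(Q) = -3 + Q/Q = -3 + 1 = -2)
X = 15625 (X = 25**3 = 15625)
X*(r(t(-4)) - 79) = 15625*(13 - 79) = 15625*(-66) = -1031250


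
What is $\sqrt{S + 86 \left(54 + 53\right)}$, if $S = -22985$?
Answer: $i \sqrt{13783} \approx 117.4 i$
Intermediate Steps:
$\sqrt{S + 86 \left(54 + 53\right)} = \sqrt{-22985 + 86 \left(54 + 53\right)} = \sqrt{-22985 + 86 \cdot 107} = \sqrt{-22985 + 9202} = \sqrt{-13783} = i \sqrt{13783}$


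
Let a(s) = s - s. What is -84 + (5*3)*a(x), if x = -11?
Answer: -84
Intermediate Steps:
a(s) = 0
-84 + (5*3)*a(x) = -84 + (5*3)*0 = -84 + 15*0 = -84 + 0 = -84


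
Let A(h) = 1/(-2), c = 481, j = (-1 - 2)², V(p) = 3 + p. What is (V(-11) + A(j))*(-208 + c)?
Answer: -4641/2 ≈ -2320.5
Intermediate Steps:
j = 9 (j = (-3)² = 9)
A(h) = -½
(V(-11) + A(j))*(-208 + c) = ((3 - 11) - ½)*(-208 + 481) = (-8 - ½)*273 = -17/2*273 = -4641/2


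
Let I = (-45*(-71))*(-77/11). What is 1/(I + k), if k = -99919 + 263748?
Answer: 1/141464 ≈ 7.0689e-6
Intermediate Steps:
I = -22365 (I = 3195*(-77*1/11) = 3195*(-7) = -22365)
k = 163829
1/(I + k) = 1/(-22365 + 163829) = 1/141464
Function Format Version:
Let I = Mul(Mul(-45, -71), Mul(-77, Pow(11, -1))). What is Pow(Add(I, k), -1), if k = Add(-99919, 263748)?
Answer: Rational(1, 141464) ≈ 7.0689e-6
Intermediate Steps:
I = -22365 (I = Mul(3195, Mul(-77, Rational(1, 11))) = Mul(3195, -7) = -22365)
k = 163829
Pow(Add(I, k), -1) = Pow(Add(-22365, 163829), -1) = Pow(141464, -1) = Rational(1, 141464)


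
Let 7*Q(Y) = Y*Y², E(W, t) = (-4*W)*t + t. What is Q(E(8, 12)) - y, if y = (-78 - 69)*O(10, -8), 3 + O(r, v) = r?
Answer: -51471645/7 ≈ -7.3531e+6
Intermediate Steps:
O(r, v) = -3 + r
E(W, t) = t - 4*W*t (E(W, t) = -4*W*t + t = t - 4*W*t)
y = -1029 (y = (-78 - 69)*(-3 + 10) = -147*7 = -1029)
Q(Y) = Y³/7 (Q(Y) = (Y*Y²)/7 = Y³/7)
Q(E(8, 12)) - y = (12*(1 - 4*8))³/7 - 1*(-1029) = (12*(1 - 32))³/7 + 1029 = (12*(-31))³/7 + 1029 = (⅐)*(-372)³ + 1029 = (⅐)*(-51478848) + 1029 = -51478848/7 + 1029 = -51471645/7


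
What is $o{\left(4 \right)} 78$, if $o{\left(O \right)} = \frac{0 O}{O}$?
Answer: $0$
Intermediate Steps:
$o{\left(O \right)} = 0$ ($o{\left(O \right)} = \frac{0}{O} = 0$)
$o{\left(4 \right)} 78 = 0 \cdot 78 = 0$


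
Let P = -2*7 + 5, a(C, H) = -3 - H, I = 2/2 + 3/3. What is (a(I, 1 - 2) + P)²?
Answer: 121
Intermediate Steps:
I = 2 (I = 2*(½) + 3*(⅓) = 1 + 1 = 2)
P = -9 (P = -14 + 5 = -9)
(a(I, 1 - 2) + P)² = ((-3 - (1 - 2)) - 9)² = ((-3 - 1*(-1)) - 9)² = ((-3 + 1) - 9)² = (-2 - 9)² = (-11)² = 121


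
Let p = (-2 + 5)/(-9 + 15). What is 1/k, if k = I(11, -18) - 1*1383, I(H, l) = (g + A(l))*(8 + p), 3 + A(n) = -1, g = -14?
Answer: -1/1536 ≈ -0.00065104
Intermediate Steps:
A(n) = -4 (A(n) = -3 - 1 = -4)
p = ½ (p = 3/6 = 3*(⅙) = ½ ≈ 0.50000)
I(H, l) = -153 (I(H, l) = (-14 - 4)*(8 + ½) = -18*17/2 = -153)
k = -1536 (k = -153 - 1*1383 = -153 - 1383 = -1536)
1/k = 1/(-1536) = -1/1536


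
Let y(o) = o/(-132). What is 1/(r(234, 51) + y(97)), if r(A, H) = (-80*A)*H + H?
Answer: -132/126016405 ≈ -1.0475e-6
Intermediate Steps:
r(A, H) = H - 80*A*H (r(A, H) = -80*A*H + H = H - 80*A*H)
y(o) = -o/132 (y(o) = o*(-1/132) = -o/132)
1/(r(234, 51) + y(97)) = 1/(51*(1 - 80*234) - 1/132*97) = 1/(51*(1 - 18720) - 97/132) = 1/(51*(-18719) - 97/132) = 1/(-954669 - 97/132) = 1/(-126016405/132) = -132/126016405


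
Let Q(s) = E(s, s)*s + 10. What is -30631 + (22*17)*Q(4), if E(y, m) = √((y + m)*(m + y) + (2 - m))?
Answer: -26891 + 1496*√62 ≈ -15111.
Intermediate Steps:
E(y, m) = √(2 + (m + y)² - m) (E(y, m) = √((m + y)*(m + y) + (2 - m)) = √((m + y)² + (2 - m)) = √(2 + (m + y)² - m))
Q(s) = 10 + s*√(2 - s + 4*s²) (Q(s) = √(2 + (s + s)² - s)*s + 10 = √(2 + (2*s)² - s)*s + 10 = √(2 + 4*s² - s)*s + 10 = √(2 - s + 4*s²)*s + 10 = s*√(2 - s + 4*s²) + 10 = 10 + s*√(2 - s + 4*s²))
-30631 + (22*17)*Q(4) = -30631 + (22*17)*(10 + 4*√(2 - 1*4 + 4*4²)) = -30631 + 374*(10 + 4*√(2 - 4 + 4*16)) = -30631 + 374*(10 + 4*√(2 - 4 + 64)) = -30631 + 374*(10 + 4*√62) = -30631 + (3740 + 1496*√62) = -26891 + 1496*√62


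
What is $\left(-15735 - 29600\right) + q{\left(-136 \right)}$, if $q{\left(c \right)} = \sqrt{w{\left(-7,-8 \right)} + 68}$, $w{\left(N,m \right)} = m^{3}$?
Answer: $-45335 + 2 i \sqrt{111} \approx -45335.0 + 21.071 i$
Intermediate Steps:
$q{\left(c \right)} = 2 i \sqrt{111}$ ($q{\left(c \right)} = \sqrt{\left(-8\right)^{3} + 68} = \sqrt{-512 + 68} = \sqrt{-444} = 2 i \sqrt{111}$)
$\left(-15735 - 29600\right) + q{\left(-136 \right)} = \left(-15735 - 29600\right) + 2 i \sqrt{111} = -45335 + 2 i \sqrt{111}$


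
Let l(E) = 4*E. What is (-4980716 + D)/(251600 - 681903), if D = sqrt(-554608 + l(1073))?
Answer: 4980716/430303 - 2*I*sqrt(137579)/430303 ≈ 11.575 - 0.001724*I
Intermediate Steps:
D = 2*I*sqrt(137579) (D = sqrt(-554608 + 4*1073) = sqrt(-554608 + 4292) = sqrt(-550316) = 2*I*sqrt(137579) ≈ 741.83*I)
(-4980716 + D)/(251600 - 681903) = (-4980716 + 2*I*sqrt(137579))/(251600 - 681903) = (-4980716 + 2*I*sqrt(137579))/(-430303) = (-4980716 + 2*I*sqrt(137579))*(-1/430303) = 4980716/430303 - 2*I*sqrt(137579)/430303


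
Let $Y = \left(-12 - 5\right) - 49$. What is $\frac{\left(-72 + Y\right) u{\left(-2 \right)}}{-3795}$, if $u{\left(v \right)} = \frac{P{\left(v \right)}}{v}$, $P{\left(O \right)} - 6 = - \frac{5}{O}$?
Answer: $- \frac{17}{110} \approx -0.15455$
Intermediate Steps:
$P{\left(O \right)} = 6 - \frac{5}{O}$
$u{\left(v \right)} = \frac{6 - \frac{5}{v}}{v}$
$Y = -66$ ($Y = -17 - 49 = -66$)
$\frac{\left(-72 + Y\right) u{\left(-2 \right)}}{-3795} = \frac{\left(-72 - 66\right) \frac{-5 + 6 \left(-2\right)}{4}}{-3795} = - 138 \frac{-5 - 12}{4} \left(- \frac{1}{3795}\right) = - 138 \cdot \frac{1}{4} \left(-17\right) \left(- \frac{1}{3795}\right) = \left(-138\right) \left(- \frac{17}{4}\right) \left(- \frac{1}{3795}\right) = \frac{1173}{2} \left(- \frac{1}{3795}\right) = - \frac{17}{110}$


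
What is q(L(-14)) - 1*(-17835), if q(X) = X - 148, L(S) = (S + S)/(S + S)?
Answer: 17688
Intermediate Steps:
L(S) = 1 (L(S) = (2*S)/((2*S)) = (2*S)*(1/(2*S)) = 1)
q(X) = -148 + X
q(L(-14)) - 1*(-17835) = (-148 + 1) - 1*(-17835) = -147 + 17835 = 17688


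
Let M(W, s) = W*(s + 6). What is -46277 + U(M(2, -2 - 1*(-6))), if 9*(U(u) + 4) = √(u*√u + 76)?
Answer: -46281 + 2*√(19 + 10*√5)/9 ≈ -46280.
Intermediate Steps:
M(W, s) = W*(6 + s)
U(u) = -4 + √(76 + u^(3/2))/9 (U(u) = -4 + √(u*√u + 76)/9 = -4 + √(u^(3/2) + 76)/9 = -4 + √(76 + u^(3/2))/9)
-46277 + U(M(2, -2 - 1*(-6))) = -46277 + (-4 + √(76 + (2*(6 + (-2 - 1*(-6))))^(3/2))/9) = -46277 + (-4 + √(76 + (2*(6 + (-2 + 6)))^(3/2))/9) = -46277 + (-4 + √(76 + (2*(6 + 4))^(3/2))/9) = -46277 + (-4 + √(76 + (2*10)^(3/2))/9) = -46277 + (-4 + √(76 + 20^(3/2))/9) = -46277 + (-4 + √(76 + 40*√5)/9) = -46281 + √(76 + 40*√5)/9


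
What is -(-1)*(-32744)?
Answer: -32744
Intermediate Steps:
-(-1)*(-32744) = -1*32744 = -32744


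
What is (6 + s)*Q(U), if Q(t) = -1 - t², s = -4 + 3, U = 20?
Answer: -2005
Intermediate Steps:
s = -1
(6 + s)*Q(U) = (6 - 1)*(-1 - 1*20²) = 5*(-1 - 1*400) = 5*(-1 - 400) = 5*(-401) = -2005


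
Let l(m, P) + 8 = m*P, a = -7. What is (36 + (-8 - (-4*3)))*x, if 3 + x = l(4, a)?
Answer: -1560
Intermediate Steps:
l(m, P) = -8 + P*m (l(m, P) = -8 + m*P = -8 + P*m)
x = -39 (x = -3 + (-8 - 7*4) = -3 + (-8 - 28) = -3 - 36 = -39)
(36 + (-8 - (-4*3)))*x = (36 + (-8 - (-4*3)))*(-39) = (36 + (-8 - (-12)))*(-39) = (36 + (-8 - 1*(-12)))*(-39) = (36 + (-8 + 12))*(-39) = (36 + 4)*(-39) = 40*(-39) = -1560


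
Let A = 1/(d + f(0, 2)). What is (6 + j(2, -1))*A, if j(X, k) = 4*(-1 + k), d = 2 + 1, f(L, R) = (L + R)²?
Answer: -2/7 ≈ -0.28571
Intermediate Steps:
d = 3
j(X, k) = -4 + 4*k
A = ⅐ (A = 1/(3 + (0 + 2)²) = 1/(3 + 2²) = 1/(3 + 4) = 1/7 = ⅐ ≈ 0.14286)
(6 + j(2, -1))*A = (6 + (-4 + 4*(-1)))*(⅐) = (6 + (-4 - 4))*(⅐) = (6 - 8)*(⅐) = -2*⅐ = -2/7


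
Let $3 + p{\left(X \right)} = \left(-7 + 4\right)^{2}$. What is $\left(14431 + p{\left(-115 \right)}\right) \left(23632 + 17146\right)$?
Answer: $588711986$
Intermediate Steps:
$p{\left(X \right)} = 6$ ($p{\left(X \right)} = -3 + \left(-7 + 4\right)^{2} = -3 + \left(-3\right)^{2} = -3 + 9 = 6$)
$\left(14431 + p{\left(-115 \right)}\right) \left(23632 + 17146\right) = \left(14431 + 6\right) \left(23632 + 17146\right) = 14437 \cdot 40778 = 588711986$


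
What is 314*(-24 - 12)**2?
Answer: 406944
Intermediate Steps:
314*(-24 - 12)**2 = 314*(-36)**2 = 314*1296 = 406944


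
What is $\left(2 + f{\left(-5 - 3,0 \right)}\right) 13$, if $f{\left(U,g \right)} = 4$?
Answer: $78$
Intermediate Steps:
$\left(2 + f{\left(-5 - 3,0 \right)}\right) 13 = \left(2 + 4\right) 13 = 6 \cdot 13 = 78$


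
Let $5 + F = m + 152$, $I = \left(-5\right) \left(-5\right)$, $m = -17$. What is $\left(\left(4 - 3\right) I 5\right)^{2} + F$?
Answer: $15755$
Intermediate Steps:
$I = 25$
$F = 130$ ($F = -5 + \left(-17 + 152\right) = -5 + 135 = 130$)
$\left(\left(4 - 3\right) I 5\right)^{2} + F = \left(\left(4 - 3\right) 25 \cdot 5\right)^{2} + 130 = \left(1 \cdot 25 \cdot 5\right)^{2} + 130 = \left(25 \cdot 5\right)^{2} + 130 = 125^{2} + 130 = 15625 + 130 = 15755$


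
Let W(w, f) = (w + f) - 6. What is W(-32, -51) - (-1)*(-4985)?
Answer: -5074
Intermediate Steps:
W(w, f) = -6 + f + w (W(w, f) = (f + w) - 6 = -6 + f + w)
W(-32, -51) - (-1)*(-4985) = (-6 - 51 - 32) - (-1)*(-4985) = -89 - 1*4985 = -89 - 4985 = -5074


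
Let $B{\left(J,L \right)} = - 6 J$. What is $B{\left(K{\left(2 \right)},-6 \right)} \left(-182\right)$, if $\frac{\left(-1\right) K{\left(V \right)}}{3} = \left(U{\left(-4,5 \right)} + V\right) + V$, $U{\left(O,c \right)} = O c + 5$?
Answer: $36036$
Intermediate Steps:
$U{\left(O,c \right)} = 5 + O c$
$K{\left(V \right)} = 45 - 6 V$ ($K{\left(V \right)} = - 3 \left(\left(\left(5 - 20\right) + V\right) + V\right) = - 3 \left(\left(-15 + V\right) + V\right) = - 3 \left(-15 + 2 V\right) = 45 - 6 V$)
$B{\left(K{\left(2 \right)},-6 \right)} \left(-182\right) = - 6 \left(45 - 12\right) \left(-182\right) = \left(-6\right) 33 \left(-182\right) = \left(-198\right) \left(-182\right) = 36036$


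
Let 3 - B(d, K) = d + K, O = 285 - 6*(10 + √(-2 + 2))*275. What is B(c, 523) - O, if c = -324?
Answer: 16019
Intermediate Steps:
O = -16215 (O = 285 - 6*(10 + √0)*275 = 285 - 6*(10 + 0)*275 = 285 - 6*10*275 = 285 - 60*275 = 285 - 16500 = -16215)
B(d, K) = 3 - K - d (B(d, K) = 3 - (d + K) = 3 - (K + d) = 3 + (-K - d) = 3 - K - d)
B(c, 523) - O = (3 - 1*523 - 1*(-324)) - 1*(-16215) = (3 - 523 + 324) + 16215 = -196 + 16215 = 16019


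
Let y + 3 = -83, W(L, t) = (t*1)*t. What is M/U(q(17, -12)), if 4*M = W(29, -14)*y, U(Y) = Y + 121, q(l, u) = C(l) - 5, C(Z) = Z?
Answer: -602/19 ≈ -31.684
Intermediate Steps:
W(L, t) = t² (W(L, t) = t*t = t²)
y = -86 (y = -3 - 83 = -86)
q(l, u) = -5 + l (q(l, u) = l - 5 = -5 + l)
U(Y) = 121 + Y
M = -4214 (M = ((-14)²*(-86))/4 = (196*(-86))/4 = (¼)*(-16856) = -4214)
M/U(q(17, -12)) = -4214/(121 + (-5 + 17)) = -4214/(121 + 12) = -4214/133 = -4214*1/133 = -602/19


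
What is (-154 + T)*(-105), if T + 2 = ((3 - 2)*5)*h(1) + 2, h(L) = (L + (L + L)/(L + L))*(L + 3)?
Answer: 11970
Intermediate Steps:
h(L) = (1 + L)*(3 + L) (h(L) = (L + (2*L)/((2*L)))*(3 + L) = (L + (2*L)*(1/(2*L)))*(3 + L) = (L + 1)*(3 + L) = (1 + L)*(3 + L))
T = 40 (T = -2 + (((3 - 2)*5)*(3 + 1**2 + 4*1) + 2) = -2 + ((1*5)*(3 + 1 + 4) + 2) = -2 + (5*8 + 2) = -2 + (40 + 2) = -2 + 42 = 40)
(-154 + T)*(-105) = (-154 + 40)*(-105) = -114*(-105) = 11970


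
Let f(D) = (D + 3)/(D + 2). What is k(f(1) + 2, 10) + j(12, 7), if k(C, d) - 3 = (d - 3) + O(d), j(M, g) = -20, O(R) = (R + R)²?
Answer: 390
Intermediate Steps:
O(R) = 4*R² (O(R) = (2*R)² = 4*R²)
f(D) = (3 + D)/(2 + D)
k(C, d) = d + 4*d² (k(C, d) = 3 + ((d - 3) + 4*d²) = 3 + ((-3 + d) + 4*d²) = 3 + (-3 + d + 4*d²) = d + 4*d²)
k(f(1) + 2, 10) + j(12, 7) = 10*(1 + 4*10) - 20 = 10*(1 + 40) - 20 = 10*41 - 20 = 410 - 20 = 390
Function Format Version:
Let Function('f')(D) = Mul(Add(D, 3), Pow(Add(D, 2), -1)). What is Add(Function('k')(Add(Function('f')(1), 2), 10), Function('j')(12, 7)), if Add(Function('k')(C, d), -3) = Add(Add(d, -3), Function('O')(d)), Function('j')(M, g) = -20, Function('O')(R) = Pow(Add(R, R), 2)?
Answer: 390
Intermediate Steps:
Function('O')(R) = Mul(4, Pow(R, 2)) (Function('O')(R) = Pow(Mul(2, R), 2) = Mul(4, Pow(R, 2)))
Function('f')(D) = Mul(Pow(Add(2, D), -1), Add(3, D)) (Function('f')(D) = Mul(Add(3, D), Pow(Add(2, D), -1)) = Mul(Pow(Add(2, D), -1), Add(3, D)))
Function('k')(C, d) = Add(d, Mul(4, Pow(d, 2))) (Function('k')(C, d) = Add(3, Add(Add(d, -3), Mul(4, Pow(d, 2)))) = Add(3, Add(Add(-3, d), Mul(4, Pow(d, 2)))) = Add(3, Add(-3, d, Mul(4, Pow(d, 2)))) = Add(d, Mul(4, Pow(d, 2))))
Add(Function('k')(Add(Function('f')(1), 2), 10), Function('j')(12, 7)) = Add(Mul(10, Add(1, Mul(4, 10))), -20) = Add(Mul(10, Add(1, 40)), -20) = Add(Mul(10, 41), -20) = Add(410, -20) = 390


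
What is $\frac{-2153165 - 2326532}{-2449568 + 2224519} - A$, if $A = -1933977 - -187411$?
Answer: $\frac{393067411431}{225049} \approx 1.7466 \cdot 10^{6}$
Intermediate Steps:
$A = -1746566$ ($A = -1933977 + 187411 = -1746566$)
$\frac{-2153165 - 2326532}{-2449568 + 2224519} - A = \frac{-2153165 - 2326532}{-2449568 + 2224519} - -1746566 = - \frac{4479697}{-225049} + 1746566 = \left(-4479697\right) \left(- \frac{1}{225049}\right) + 1746566 = \frac{4479697}{225049} + 1746566 = \frac{393067411431}{225049}$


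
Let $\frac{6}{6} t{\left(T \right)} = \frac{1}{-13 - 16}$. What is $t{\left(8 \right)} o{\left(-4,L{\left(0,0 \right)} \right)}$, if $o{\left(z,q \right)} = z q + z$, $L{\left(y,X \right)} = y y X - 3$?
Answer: $- \frac{8}{29} \approx -0.27586$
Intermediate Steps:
$L{\left(y,X \right)} = -3 + X y^{2}$ ($L{\left(y,X \right)} = y^{2} X - 3 = X y^{2} - 3 = -3 + X y^{2}$)
$o{\left(z,q \right)} = z + q z$ ($o{\left(z,q \right)} = q z + z = z + q z$)
$t{\left(T \right)} = - \frac{1}{29}$ ($t{\left(T \right)} = \frac{1}{-13 - 16} = \frac{1}{-29} = - \frac{1}{29}$)
$t{\left(8 \right)} o{\left(-4,L{\left(0,0 \right)} \right)} = - \frac{\left(-4\right) \left(1 - \left(3 + 0 \cdot 0^{2}\right)\right)}{29} = - \frac{\left(-4\right) \left(1 + \left(-3 + 0 \cdot 0\right)\right)}{29} = - \frac{\left(-4\right) \left(1 + \left(-3 + 0\right)\right)}{29} = - \frac{\left(-4\right) \left(1 - 3\right)}{29} = - \frac{\left(-4\right) \left(-2\right)}{29} = \left(- \frac{1}{29}\right) 8 = - \frac{8}{29}$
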